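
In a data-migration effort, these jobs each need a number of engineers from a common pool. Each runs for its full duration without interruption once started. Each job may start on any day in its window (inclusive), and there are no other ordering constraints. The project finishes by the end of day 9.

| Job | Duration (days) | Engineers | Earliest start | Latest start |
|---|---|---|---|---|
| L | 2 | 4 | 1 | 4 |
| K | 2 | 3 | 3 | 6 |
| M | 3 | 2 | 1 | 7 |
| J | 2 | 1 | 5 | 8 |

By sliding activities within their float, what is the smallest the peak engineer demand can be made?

Early-start (L@1, K@3, M@1, J@5) gives peak 6: d1:6  d2:6  d3:5  d4:3  d5:1  d6:1  d7:0  d8:0  d9:0.
Shift M→5.
Schedule L@1, K@3, M@5, J@5: d1:4  d2:4  d3:3  d4:3  d5:3  d6:3  d7:2  d8:0  d9:0 — peak 4.

4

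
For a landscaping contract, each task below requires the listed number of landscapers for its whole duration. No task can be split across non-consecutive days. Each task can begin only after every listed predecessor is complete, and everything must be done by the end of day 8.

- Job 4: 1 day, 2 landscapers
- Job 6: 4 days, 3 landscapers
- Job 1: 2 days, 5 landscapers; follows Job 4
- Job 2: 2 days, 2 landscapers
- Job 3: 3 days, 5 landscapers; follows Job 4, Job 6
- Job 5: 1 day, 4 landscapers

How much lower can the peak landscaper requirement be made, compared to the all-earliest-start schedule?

3

Early-start peak: d1:11  d2:10  d3:8  d4:3  d5:5  d6:5  d7:5  d8:0 ⇒ 11.
Leveled (Job 4@1, Job 6@1, Job 1@2, Job 2@4, Job 3@5, Job 5@8): d1:5  d2:8  d3:8  d4:5  d5:7  d6:5  d7:5  d8:4 ⇒ 8.
Reduction 11 − 8 = 3.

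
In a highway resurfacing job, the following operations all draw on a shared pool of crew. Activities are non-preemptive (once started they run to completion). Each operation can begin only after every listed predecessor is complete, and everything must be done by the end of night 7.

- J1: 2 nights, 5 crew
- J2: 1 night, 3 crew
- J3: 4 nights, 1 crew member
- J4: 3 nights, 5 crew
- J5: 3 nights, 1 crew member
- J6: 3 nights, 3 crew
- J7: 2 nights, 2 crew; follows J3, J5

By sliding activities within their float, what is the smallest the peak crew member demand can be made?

8

Early-start (J1@1, J2@1, J3@1, J4@1, J5@1, J6@1, J7@5) gives peak 18: n1:18  n2:15  n3:10  n4:1  n5:2  n6:2  n7:0.
Shift J2→3, J4→5, J6→3, J7→6.
Schedule J1@1, J2@3, J3@1, J4@5, J5@1, J6@3, J7@6: n1:7  n2:7  n3:8  n4:4  n5:8  n6:7  n7:7 — peak 8.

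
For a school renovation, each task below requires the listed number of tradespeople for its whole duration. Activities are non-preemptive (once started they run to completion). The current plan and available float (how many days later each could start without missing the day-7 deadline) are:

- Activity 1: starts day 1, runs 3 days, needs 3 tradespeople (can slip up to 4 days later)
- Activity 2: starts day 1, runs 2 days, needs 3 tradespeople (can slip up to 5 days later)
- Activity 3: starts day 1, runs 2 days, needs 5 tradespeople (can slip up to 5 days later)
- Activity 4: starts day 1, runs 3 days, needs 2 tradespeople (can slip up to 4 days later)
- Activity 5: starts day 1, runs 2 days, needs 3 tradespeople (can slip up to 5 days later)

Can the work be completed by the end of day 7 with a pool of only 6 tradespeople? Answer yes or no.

yes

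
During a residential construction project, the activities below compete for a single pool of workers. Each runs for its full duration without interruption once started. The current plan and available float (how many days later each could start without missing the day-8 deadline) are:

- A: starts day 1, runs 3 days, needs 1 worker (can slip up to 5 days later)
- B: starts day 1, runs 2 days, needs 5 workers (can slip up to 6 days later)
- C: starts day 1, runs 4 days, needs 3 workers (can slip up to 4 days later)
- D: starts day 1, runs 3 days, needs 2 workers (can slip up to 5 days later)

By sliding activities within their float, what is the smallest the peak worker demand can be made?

Early-start (A@1, B@1, C@1, D@1) gives peak 11: d1:11  d2:11  d3:6  d4:3  d5:0  d6:0  d7:0  d8:0.
Shift B→7, D→4.
Schedule A@1, B@7, C@1, D@4: d1:4  d2:4  d3:4  d4:5  d5:2  d6:2  d7:5  d8:5 — peak 5.

5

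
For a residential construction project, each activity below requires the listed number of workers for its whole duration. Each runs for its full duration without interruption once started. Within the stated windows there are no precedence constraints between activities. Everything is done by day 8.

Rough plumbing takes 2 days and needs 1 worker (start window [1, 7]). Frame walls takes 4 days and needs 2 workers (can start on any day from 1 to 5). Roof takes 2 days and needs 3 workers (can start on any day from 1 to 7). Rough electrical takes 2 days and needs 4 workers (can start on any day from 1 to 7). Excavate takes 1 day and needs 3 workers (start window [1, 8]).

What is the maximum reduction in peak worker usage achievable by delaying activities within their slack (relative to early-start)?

Early-start peak: d1:13  d2:10  d3:2  d4:2  d5:0  d6:0  d7:0  d8:0 ⇒ 13.
Leveled (Rough plumbing@1, Frame walls@1, Roof@3, Rough electrical@5, Excavate@7): d1:3  d2:3  d3:5  d4:5  d5:4  d6:4  d7:3  d8:0 ⇒ 5.
Reduction 13 − 5 = 8.

8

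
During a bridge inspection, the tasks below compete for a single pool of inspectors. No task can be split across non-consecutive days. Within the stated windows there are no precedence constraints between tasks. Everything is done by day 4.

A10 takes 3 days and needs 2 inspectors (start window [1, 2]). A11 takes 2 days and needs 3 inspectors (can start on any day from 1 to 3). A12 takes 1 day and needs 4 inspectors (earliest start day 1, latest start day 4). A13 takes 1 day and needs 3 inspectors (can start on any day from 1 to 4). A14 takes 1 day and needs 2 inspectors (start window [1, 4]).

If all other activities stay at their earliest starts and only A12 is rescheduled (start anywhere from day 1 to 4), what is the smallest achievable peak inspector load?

10

A12@1: d1:14  d2:5  d3:2  d4:0 → peak 14
A12@2: d1:10  d2:9  d3:2  d4:0 → peak 10
A12@3: d1:10  d2:5  d3:6  d4:0 → peak 10
A12@4: d1:10  d2:5  d3:2  d4:4 → peak 10
Best is A12@2, peak 10.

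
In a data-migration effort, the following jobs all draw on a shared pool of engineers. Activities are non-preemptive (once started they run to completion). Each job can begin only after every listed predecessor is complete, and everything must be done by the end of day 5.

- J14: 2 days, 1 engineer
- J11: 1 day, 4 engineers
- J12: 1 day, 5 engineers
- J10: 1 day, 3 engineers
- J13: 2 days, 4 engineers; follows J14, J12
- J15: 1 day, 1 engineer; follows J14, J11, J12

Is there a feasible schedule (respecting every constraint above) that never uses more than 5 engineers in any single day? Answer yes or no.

yes

Schedule J14@1, J11@1, J12@3, J10@2, J13@4, J15@4: d1:5  d2:4  d3:5  d4:5  d5:4 — peak 5 ≤ 5.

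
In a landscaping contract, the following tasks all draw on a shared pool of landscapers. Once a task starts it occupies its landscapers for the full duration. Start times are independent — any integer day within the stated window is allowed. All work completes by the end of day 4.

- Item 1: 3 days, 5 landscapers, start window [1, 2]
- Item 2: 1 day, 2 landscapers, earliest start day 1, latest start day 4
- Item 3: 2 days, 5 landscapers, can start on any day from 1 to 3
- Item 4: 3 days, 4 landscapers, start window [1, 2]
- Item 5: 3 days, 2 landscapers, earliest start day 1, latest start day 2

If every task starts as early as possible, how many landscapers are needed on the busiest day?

18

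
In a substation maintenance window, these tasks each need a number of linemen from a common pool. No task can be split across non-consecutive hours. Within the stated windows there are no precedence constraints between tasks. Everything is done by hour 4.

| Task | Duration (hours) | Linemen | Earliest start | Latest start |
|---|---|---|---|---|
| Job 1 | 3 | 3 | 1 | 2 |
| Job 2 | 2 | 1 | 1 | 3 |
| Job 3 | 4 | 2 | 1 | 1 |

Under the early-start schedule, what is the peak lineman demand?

6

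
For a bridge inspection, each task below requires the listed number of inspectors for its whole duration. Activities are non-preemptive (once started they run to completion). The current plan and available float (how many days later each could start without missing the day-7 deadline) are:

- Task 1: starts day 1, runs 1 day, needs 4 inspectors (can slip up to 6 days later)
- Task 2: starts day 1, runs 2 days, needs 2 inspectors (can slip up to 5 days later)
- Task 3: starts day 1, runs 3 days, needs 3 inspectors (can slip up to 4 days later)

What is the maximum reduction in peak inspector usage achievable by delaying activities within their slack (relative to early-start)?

5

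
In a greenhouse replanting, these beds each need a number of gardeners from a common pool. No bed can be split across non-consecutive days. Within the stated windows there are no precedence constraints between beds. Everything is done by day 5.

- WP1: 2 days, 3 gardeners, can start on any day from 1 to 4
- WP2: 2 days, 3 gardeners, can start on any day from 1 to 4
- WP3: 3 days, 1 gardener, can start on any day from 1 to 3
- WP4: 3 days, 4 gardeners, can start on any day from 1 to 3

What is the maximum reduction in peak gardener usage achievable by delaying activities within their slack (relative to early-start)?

5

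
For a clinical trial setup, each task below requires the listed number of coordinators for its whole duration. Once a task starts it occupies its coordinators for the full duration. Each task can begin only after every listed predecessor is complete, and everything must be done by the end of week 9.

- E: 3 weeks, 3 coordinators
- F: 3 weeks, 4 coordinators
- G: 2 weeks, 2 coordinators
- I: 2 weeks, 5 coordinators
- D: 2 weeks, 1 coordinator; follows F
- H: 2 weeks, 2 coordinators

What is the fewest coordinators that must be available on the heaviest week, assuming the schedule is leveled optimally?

Early-start (E@1, F@1, G@1, I@1, D@4, H@1) gives peak 16: w1:16  w2:16  w3:7  w4:1  w5:1  w6:0  w7:0  w8:0  w9:0.
Shift F→4, I→7, D→7, H→3.
Schedule E@1, F@4, G@1, I@7, D@7, H@3: w1:5  w2:5  w3:5  w4:6  w5:4  w6:4  w7:6  w8:6  w9:0 — peak 6.

6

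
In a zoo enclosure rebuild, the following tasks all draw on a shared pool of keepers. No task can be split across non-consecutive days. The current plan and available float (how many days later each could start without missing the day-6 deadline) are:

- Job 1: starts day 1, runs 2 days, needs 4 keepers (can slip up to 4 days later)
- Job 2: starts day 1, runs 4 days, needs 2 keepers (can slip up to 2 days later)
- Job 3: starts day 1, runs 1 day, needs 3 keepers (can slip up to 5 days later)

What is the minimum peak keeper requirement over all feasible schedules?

5

Early-start (Job 1@1, Job 2@1, Job 3@1) gives peak 9: d1:9  d2:6  d3:2  d4:2  d5:0  d6:0.
Shift Job 2→3, Job 3→3.
Schedule Job 1@1, Job 2@3, Job 3@3: d1:4  d2:4  d3:5  d4:2  d5:2  d6:2 — peak 5.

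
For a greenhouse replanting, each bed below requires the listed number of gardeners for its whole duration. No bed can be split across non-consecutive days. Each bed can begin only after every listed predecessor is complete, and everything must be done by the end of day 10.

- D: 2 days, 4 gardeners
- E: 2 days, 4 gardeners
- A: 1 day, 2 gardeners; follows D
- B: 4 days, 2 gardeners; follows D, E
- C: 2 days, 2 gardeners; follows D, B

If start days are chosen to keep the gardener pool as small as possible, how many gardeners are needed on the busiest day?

4

Early-start (D@1, E@1, A@3, B@3, C@7) gives peak 8: d1:8  d2:8  d3:4  d4:2  d5:2  d6:2  d7:2  d8:2  d9:0  d10:0.
Shift E→3, A→5, B→5, C→9.
Schedule D@1, E@3, A@5, B@5, C@9: d1:4  d2:4  d3:4  d4:4  d5:4  d6:2  d7:2  d8:2  d9:2  d10:2 — peak 4.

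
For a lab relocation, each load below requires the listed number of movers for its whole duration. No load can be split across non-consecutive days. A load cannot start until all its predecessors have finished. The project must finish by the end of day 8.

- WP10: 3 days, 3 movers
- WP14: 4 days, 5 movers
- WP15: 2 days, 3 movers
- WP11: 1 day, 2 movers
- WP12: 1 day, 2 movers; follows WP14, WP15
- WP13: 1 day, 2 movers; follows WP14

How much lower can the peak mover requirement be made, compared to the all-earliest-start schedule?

Early-start peak: d1:13  d2:11  d3:8  d4:5  d5:4  d6:0  d7:0  d8:0 ⇒ 13.
Leveled (WP10@1, WP14@4, WP15@1, WP11@3, WP12@8, WP13@8): d1:6  d2:6  d3:5  d4:5  d5:5  d6:5  d7:5  d8:4 ⇒ 6.
Reduction 13 − 6 = 7.

7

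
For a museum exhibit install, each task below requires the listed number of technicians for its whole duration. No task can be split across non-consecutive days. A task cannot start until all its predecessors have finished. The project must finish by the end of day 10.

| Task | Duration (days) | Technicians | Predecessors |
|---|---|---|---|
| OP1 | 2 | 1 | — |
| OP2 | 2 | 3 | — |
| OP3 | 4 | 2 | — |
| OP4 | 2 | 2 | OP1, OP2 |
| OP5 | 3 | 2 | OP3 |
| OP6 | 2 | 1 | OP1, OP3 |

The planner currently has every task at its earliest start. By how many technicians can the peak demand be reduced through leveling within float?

Early-start peak: d1:6  d2:6  d3:4  d4:4  d5:3  d6:3  d7:2  d8:0  d9:0  d10:0 ⇒ 6.
Leveled (OP1@1, OP2@1, OP3@3, OP4@3, OP5@7, OP6@7): d1:4  d2:4  d3:4  d4:4  d5:2  d6:2  d7:3  d8:3  d9:2  d10:0 ⇒ 4.
Reduction 6 − 4 = 2.

2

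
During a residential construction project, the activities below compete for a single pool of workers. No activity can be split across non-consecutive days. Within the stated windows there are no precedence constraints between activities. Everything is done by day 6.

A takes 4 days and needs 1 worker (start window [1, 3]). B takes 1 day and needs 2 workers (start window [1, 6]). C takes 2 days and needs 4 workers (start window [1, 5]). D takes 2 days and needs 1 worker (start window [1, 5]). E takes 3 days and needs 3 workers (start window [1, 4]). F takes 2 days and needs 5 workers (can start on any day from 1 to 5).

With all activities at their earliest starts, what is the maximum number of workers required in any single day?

Early-start schedule: A@1, B@1, C@1, D@1, E@1, F@1.
Load per day: day 1: 16, day 2: 14, day 3: 4, day 4: 1, day 5: 0, day 6: 0.
Peak is 16.

16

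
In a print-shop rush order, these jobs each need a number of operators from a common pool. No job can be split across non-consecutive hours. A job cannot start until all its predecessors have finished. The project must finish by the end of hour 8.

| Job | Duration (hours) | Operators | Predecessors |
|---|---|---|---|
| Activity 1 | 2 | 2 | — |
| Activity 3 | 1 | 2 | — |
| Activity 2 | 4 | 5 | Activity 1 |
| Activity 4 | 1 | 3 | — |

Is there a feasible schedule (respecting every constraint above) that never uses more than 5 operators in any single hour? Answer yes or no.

Schedule Activity 1@1, Activity 3@1, Activity 2@3, Activity 4@2: h1:4  h2:5  h3:5  h4:5  h5:5  h6:5  h7:0  h8:0 — peak 5 ≤ 5.

yes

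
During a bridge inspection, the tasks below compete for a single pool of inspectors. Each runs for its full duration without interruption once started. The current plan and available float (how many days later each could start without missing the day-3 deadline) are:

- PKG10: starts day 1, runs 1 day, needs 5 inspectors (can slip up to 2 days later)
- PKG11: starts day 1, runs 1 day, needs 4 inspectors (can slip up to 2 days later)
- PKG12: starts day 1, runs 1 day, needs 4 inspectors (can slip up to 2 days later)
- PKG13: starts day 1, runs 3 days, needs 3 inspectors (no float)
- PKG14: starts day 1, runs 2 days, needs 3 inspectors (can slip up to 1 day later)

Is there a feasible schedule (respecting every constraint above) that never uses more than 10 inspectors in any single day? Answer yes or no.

yes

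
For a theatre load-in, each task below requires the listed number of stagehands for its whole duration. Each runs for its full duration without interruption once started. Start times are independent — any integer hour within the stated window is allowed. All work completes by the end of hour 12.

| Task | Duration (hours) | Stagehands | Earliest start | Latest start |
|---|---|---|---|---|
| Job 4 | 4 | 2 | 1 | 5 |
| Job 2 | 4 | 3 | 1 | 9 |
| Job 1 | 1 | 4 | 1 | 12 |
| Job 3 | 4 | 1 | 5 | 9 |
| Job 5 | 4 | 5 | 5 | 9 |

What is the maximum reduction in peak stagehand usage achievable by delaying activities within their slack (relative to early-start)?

Early-start peak: h1:9  h2:5  h3:5  h4:5  h5:6  h6:6  h7:6  h8:6  h9:0  h10:0  h11:0  h12:0 ⇒ 9.
Leveled (Job 4@1, Job 2@1, Job 1@5, Job 3@5, Job 5@9): h1:5  h2:5  h3:5  h4:5  h5:5  h6:1  h7:1  h8:1  h9:5  h10:5  h11:5  h12:5 ⇒ 5.
Reduction 9 − 5 = 4.

4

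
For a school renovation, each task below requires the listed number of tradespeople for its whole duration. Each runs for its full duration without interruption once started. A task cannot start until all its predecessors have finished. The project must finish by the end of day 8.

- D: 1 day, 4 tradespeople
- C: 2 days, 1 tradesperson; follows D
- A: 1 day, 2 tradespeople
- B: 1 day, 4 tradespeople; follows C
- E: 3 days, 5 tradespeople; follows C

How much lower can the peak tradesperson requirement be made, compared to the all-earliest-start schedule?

4

Early-start peak: d1:6  d2:1  d3:1  d4:9  d5:5  d6:5  d7:0  d8:0 ⇒ 9.
Leveled (D@1, C@2, A@2, B@4, E@5): d1:4  d2:3  d3:1  d4:4  d5:5  d6:5  d7:5  d8:0 ⇒ 5.
Reduction 9 − 5 = 4.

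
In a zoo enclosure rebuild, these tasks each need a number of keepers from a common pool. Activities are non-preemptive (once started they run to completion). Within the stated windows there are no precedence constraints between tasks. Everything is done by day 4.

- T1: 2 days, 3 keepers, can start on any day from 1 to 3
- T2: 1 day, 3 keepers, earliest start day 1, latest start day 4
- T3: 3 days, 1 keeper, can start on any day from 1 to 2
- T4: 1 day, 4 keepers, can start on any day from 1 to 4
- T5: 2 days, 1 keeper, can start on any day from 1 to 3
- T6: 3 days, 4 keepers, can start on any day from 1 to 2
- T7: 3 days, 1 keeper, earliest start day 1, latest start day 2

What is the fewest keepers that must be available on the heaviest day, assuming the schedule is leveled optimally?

Early-start (T1@1, T2@1, T3@1, T4@1, T5@1, T6@1, T7@1) gives peak 17: d1:17  d2:10  d3:6  d4:0.
Shift T4→4, T5→3, T6→2.
Schedule T1@1, T2@1, T3@1, T4@4, T5@3, T6@2, T7@1: d1:8  d2:9  d3:7  d4:9 — peak 9.
Total keeper-days = 33 over 4 days ⇒ peak ≥ ⌈33/4⌉ = 9, so 9 is optimal.

9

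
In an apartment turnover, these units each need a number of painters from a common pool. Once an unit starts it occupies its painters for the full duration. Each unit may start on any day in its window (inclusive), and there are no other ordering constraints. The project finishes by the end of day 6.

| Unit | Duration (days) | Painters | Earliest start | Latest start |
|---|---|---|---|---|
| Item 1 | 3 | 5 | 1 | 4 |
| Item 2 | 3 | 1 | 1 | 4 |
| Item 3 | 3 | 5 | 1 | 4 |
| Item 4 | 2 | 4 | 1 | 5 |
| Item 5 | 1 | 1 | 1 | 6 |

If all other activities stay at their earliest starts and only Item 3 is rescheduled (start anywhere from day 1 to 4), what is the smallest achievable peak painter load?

11

Item 3@1: d1:16  d2:15  d3:11  d4:0  d5:0  d6:0 → peak 16
Item 3@2: d1:11  d2:15  d3:11  d4:5  d5:0  d6:0 → peak 15
Item 3@3: d1:11  d2:10  d3:11  d4:5  d5:5  d6:0 → peak 11
Item 3@4: d1:11  d2:10  d3:6  d4:5  d5:5  d6:5 → peak 11
Best is Item 3@3, peak 11.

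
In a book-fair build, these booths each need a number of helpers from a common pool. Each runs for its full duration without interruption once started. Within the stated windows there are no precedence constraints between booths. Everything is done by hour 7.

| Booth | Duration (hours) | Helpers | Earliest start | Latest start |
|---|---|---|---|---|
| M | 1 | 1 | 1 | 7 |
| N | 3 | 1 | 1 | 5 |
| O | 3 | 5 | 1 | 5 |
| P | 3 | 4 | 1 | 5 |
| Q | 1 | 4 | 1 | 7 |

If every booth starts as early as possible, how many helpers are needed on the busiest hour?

15

Early-start schedule: M@1, N@1, O@1, P@1, Q@1.
Load per hour: hour 1: 15, hour 2: 10, hour 3: 10, hour 4: 0, hour 5: 0, hour 6: 0, hour 7: 0.
Peak is 15.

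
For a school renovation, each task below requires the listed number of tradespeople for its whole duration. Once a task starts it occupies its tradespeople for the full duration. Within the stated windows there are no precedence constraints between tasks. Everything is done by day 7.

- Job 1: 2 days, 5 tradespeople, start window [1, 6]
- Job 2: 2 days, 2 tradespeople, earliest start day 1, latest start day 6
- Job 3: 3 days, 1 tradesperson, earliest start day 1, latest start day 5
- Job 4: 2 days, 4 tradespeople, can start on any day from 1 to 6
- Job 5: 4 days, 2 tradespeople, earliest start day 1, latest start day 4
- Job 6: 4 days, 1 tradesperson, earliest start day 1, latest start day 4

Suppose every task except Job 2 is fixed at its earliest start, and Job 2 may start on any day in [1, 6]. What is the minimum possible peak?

13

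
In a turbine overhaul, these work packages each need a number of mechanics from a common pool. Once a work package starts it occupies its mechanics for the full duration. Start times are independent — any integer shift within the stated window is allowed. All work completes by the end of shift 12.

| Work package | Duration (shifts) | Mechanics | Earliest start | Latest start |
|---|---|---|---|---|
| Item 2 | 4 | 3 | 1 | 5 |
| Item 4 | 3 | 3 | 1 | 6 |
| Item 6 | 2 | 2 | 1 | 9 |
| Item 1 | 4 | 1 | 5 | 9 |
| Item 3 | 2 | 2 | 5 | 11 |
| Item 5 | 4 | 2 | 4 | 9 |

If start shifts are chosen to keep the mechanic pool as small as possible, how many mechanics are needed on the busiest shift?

Early-start (Item 2@1, Item 4@1, Item 6@1, Item 1@5, Item 3@5, Item 5@4) gives peak 8: s1:8  s2:8  s3:6  s4:5  s5:5  s6:5  s7:3  s8:1  s9:0  s10:0  s11:0  s12:0.
Shift Item 4→5, Item 6→8, Item 3→10, Item 5→9.
Schedule Item 2@1, Item 4@5, Item 6@8, Item 1@5, Item 3@10, Item 5@9: s1:3  s2:3  s3:3  s4:3  s5:4  s6:4  s7:4  s8:3  s9:4  s10:4  s11:4  s12:2 — peak 4.
Total mechanic-shifts = 41 over 12 shifts ⇒ peak ≥ ⌈41/12⌉ = 4, so 4 is optimal.

4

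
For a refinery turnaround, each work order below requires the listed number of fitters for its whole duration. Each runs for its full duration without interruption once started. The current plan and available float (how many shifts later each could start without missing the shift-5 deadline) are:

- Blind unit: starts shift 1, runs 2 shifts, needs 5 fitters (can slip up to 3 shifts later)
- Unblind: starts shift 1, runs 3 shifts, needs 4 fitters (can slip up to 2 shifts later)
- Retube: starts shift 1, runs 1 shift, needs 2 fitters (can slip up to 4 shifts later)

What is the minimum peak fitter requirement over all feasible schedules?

6

Early-start (Blind unit@1, Unblind@1, Retube@1) gives peak 11: s1:11  s2:9  s3:4  s4:0  s5:0.
Shift Unblind→3, Retube→3.
Schedule Blind unit@1, Unblind@3, Retube@3: s1:5  s2:5  s3:6  s4:4  s5:4 — peak 6.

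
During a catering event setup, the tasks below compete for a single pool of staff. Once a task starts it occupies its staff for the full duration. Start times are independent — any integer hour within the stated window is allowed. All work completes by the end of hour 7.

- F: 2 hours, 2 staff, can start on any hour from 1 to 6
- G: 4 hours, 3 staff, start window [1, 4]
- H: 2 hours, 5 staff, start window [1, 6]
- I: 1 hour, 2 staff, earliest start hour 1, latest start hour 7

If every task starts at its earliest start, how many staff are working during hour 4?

At early start, hour 4 has: G.
Demand: 3 = 3.

3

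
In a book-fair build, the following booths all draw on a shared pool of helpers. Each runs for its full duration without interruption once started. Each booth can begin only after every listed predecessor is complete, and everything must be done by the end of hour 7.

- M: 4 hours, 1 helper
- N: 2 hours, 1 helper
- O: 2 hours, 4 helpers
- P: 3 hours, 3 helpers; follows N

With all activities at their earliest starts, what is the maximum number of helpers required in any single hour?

Early-start schedule: M@1, N@1, O@1, P@3.
Load per hour: hour 1: 6, hour 2: 6, hour 3: 4, hour 4: 4, hour 5: 3, hour 6: 0, hour 7: 0.
Peak is 6.

6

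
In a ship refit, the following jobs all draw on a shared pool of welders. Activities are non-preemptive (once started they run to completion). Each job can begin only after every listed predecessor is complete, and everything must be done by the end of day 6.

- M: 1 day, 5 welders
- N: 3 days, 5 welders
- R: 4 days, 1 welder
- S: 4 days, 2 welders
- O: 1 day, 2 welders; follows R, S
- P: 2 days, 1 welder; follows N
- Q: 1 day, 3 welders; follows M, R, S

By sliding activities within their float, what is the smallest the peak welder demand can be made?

8

Early-start (M@1, N@1, R@1, S@1, O@5, P@4, Q@5) gives peak 13: d1:13  d2:8  d3:8  d4:4  d5:6  d6:0.
Shift N→2, P→5.
Schedule M@1, N@2, R@1, S@1, O@5, P@5, Q@5: d1:8  d2:8  d3:8  d4:8  d5:6  d6:1 — peak 8.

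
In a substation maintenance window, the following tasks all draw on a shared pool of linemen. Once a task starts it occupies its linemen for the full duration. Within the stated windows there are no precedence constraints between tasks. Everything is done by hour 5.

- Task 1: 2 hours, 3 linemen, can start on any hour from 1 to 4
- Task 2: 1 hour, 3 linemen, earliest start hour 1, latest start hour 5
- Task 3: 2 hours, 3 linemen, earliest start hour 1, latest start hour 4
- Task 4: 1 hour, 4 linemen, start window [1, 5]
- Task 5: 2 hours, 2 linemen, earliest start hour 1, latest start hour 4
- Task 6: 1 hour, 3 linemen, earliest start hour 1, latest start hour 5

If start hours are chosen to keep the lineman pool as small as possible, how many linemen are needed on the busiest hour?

Early-start (Task 1@1, Task 2@1, Task 3@1, Task 4@1, Task 5@1, Task 6@1) gives peak 18: h1:18  h2:8  h3:0  h4:0  h5:0.
Shift Task 3→2, Task 4→4, Task 5→3, Task 6→5.
Schedule Task 1@1, Task 2@1, Task 3@2, Task 4@4, Task 5@3, Task 6@5: h1:6  h2:6  h3:5  h4:6  h5:3 — peak 6.
Total lineman-hours = 26 over 5 hours ⇒ peak ≥ ⌈26/5⌉ = 6, so 6 is optimal.

6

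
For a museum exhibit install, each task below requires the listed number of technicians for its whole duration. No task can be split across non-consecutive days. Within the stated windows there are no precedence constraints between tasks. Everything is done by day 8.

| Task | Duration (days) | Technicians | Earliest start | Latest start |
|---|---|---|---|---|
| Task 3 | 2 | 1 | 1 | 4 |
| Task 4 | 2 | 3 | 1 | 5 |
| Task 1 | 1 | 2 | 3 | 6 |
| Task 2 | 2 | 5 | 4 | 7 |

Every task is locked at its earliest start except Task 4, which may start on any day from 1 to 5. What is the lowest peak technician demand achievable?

5

Task 4@1: d1:4  d2:4  d3:2  d4:5  d5:5  d6:0  d7:0  d8:0 → peak 5
Task 4@2: d1:1  d2:4  d3:5  d4:5  d5:5  d6:0  d7:0  d8:0 → peak 5
Task 4@3: d1:1  d2:1  d3:5  d4:8  d5:5  d6:0  d7:0  d8:0 → peak 8
Task 4@4: d1:1  d2:1  d3:2  d4:8  d5:8  d6:0  d7:0  d8:0 → peak 8
Task 4@5: d1:1  d2:1  d3:2  d4:5  d5:8  d6:3  d7:0  d8:0 → peak 8
Best is Task 4@1, peak 5.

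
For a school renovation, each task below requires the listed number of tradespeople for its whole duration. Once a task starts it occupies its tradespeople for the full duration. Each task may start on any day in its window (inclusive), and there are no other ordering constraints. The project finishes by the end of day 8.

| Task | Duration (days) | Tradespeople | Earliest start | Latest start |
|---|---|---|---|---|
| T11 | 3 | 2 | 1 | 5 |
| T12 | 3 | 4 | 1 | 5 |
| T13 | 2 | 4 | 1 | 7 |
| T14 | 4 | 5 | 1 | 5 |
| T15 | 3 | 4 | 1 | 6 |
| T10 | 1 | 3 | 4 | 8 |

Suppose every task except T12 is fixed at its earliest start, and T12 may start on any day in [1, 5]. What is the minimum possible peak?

15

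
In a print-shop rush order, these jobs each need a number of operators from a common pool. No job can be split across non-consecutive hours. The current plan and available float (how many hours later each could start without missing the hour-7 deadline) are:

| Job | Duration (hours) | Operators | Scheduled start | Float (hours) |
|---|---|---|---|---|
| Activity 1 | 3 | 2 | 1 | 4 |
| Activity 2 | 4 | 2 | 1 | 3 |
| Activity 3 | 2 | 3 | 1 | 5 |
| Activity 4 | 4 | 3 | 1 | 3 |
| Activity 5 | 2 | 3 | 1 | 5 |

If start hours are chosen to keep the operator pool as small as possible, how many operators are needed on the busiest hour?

7

Early-start (Activity 1@1, Activity 2@1, Activity 3@1, Activity 4@1, Activity 5@1) gives peak 13: h1:13  h2:13  h3:7  h4:5  h5:0  h6:0  h7:0.
Shift Activity 4→3, Activity 5→5.
Schedule Activity 1@1, Activity 2@1, Activity 3@1, Activity 4@3, Activity 5@5: h1:7  h2:7  h3:7  h4:5  h5:6  h6:6  h7:0 — peak 7.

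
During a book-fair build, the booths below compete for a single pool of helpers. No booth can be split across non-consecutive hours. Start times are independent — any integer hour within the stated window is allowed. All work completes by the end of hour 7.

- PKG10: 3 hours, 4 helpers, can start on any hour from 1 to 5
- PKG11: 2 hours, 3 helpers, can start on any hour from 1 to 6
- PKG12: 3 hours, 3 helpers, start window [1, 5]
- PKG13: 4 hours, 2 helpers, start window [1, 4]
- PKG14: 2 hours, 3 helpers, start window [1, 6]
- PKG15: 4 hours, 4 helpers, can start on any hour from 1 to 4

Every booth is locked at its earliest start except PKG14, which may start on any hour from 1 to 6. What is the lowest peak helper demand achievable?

PKG14@1: h1:19  h2:19  h3:13  h4:6  h5:0  h6:0  h7:0 → peak 19
PKG14@2: h1:16  h2:19  h3:16  h4:6  h5:0  h6:0  h7:0 → peak 19
PKG14@3: h1:16  h2:16  h3:16  h4:9  h5:0  h6:0  h7:0 → peak 16
PKG14@4: h1:16  h2:16  h3:13  h4:9  h5:3  h6:0  h7:0 → peak 16
PKG14@5: h1:16  h2:16  h3:13  h4:6  h5:3  h6:3  h7:0 → peak 16
PKG14@6: h1:16  h2:16  h3:13  h4:6  h5:0  h6:3  h7:3 → peak 16
Best is PKG14@3, peak 16.

16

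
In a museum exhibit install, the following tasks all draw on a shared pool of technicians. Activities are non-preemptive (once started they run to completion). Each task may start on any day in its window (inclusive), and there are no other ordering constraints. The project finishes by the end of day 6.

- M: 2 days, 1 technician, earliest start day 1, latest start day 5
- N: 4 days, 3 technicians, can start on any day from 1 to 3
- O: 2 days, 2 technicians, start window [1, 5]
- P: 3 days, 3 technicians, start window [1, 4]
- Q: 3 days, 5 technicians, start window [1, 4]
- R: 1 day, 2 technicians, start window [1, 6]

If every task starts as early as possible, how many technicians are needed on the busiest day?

16

Early-start schedule: M@1, N@1, O@1, P@1, Q@1, R@1.
Load per day: day 1: 16, day 2: 14, day 3: 11, day 4: 3, day 5: 0, day 6: 0.
Peak is 16.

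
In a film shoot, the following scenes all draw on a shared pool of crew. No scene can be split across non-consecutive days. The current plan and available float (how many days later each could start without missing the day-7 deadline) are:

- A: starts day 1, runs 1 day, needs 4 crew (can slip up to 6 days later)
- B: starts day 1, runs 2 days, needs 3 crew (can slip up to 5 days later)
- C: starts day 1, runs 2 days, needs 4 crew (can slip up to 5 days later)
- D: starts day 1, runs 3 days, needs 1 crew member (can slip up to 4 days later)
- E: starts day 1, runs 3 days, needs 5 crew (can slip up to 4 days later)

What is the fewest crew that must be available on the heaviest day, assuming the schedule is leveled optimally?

Early-start (A@1, B@1, C@1, D@1, E@1) gives peak 17: d1:17  d2:13  d3:6  d4:0  d5:0  d6:0  d7:0.
Shift C→2, D→3, E→4.
Schedule A@1, B@1, C@2, D@3, E@4: d1:7  d2:7  d3:5  d4:6  d5:6  d6:5  d7:0 — peak 7.

7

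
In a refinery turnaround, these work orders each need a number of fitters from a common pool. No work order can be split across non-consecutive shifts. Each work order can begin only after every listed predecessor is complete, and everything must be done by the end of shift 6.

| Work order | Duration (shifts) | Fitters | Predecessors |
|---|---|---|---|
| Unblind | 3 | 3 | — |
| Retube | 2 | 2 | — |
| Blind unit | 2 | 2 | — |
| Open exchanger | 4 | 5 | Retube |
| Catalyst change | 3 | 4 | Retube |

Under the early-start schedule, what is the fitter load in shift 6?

5

At early start, shift 6 has: Open exchanger.
Demand: 5 = 5.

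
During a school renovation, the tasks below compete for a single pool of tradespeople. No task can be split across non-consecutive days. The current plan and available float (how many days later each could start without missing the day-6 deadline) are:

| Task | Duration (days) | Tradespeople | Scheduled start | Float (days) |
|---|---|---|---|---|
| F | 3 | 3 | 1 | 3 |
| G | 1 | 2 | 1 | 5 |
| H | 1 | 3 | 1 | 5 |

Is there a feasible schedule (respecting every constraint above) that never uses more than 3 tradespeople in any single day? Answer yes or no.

Schedule F@1, G@4, H@5: d1:3  d2:3  d3:3  d4:2  d5:3  d6:0 — peak 3 ≤ 3.

yes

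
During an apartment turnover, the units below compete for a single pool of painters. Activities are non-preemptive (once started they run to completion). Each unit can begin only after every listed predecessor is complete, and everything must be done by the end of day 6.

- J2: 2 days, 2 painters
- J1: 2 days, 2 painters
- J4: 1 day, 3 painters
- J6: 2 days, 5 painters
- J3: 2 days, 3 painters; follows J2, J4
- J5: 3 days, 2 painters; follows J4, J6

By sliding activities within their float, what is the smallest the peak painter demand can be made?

Early-start (J2@1, J1@1, J4@1, J6@1, J3@3, J5@3) gives peak 12: d1:12  d2:9  d3:5  d4:5  d5:2  d6:0.
Shift J1→3, J6→2, J3→4, J5→4.
Schedule J2@1, J1@3, J4@1, J6@2, J3@4, J5@4: d1:5  d2:7  d3:7  d4:7  d5:5  d6:2 — peak 7.

7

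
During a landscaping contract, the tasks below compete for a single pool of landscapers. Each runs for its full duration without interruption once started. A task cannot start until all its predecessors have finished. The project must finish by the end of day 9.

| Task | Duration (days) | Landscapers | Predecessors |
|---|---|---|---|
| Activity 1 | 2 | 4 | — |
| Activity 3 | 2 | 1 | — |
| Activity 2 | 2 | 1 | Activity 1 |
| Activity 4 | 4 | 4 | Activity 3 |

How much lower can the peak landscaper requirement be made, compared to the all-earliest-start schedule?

Early-start peak: d1:5  d2:5  d3:5  d4:5  d5:4  d6:4  d7:0  d8:0  d9:0 ⇒ 5.
Leveled (Activity 1@1, Activity 3@3, Activity 2@3, Activity 4@5): d1:4  d2:4  d3:2  d4:2  d5:4  d6:4  d7:4  d8:4  d9:0 ⇒ 4.
Reduction 5 − 4 = 1.

1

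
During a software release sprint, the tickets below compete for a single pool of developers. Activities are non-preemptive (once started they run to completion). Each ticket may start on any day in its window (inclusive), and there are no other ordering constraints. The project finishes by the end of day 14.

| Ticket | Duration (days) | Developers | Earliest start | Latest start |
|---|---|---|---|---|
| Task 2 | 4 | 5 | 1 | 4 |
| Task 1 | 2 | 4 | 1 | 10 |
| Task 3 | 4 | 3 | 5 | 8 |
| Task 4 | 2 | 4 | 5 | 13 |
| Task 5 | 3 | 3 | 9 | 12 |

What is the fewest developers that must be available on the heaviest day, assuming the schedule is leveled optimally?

6

Early-start (Task 2@1, Task 1@1, Task 3@5, Task 4@5, Task 5@9) gives peak 9: d1:9  d2:9  d3:5  d4:5  d5:7  d6:7  d7:3  d8:3  d9:3  d10:3  d11:3  d12:0  d13:0  d14:0.
Shift Task 1→5, Task 3→7, Task 4→12.
Schedule Task 2@1, Task 1@5, Task 3@7, Task 4@12, Task 5@9: d1:5  d2:5  d3:5  d4:5  d5:4  d6:4  d7:3  d8:3  d9:6  d10:6  d11:3  d12:4  d13:4  d14:0 — peak 6.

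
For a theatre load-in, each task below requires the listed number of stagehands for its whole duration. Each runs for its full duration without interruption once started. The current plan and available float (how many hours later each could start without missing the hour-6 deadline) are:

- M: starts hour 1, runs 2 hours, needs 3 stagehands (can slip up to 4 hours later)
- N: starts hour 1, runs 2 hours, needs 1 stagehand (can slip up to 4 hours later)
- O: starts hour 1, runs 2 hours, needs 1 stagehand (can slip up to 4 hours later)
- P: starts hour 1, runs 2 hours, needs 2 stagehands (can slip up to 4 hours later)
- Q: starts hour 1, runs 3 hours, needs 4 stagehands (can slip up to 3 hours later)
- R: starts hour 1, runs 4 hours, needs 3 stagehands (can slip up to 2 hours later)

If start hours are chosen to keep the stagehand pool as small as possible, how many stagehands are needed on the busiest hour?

7

Early-start (M@1, N@1, O@1, P@1, Q@1, R@1) gives peak 14: h1:14  h2:14  h3:7  h4:3  h5:0  h6:0.
Shift Q→3, R→3.
Schedule M@1, N@1, O@1, P@1, Q@3, R@3: h1:7  h2:7  h3:7  h4:7  h5:7  h6:3 — peak 7.
Total stagehand-hours = 38 over 6 hours ⇒ peak ≥ ⌈38/6⌉ = 7, so 7 is optimal.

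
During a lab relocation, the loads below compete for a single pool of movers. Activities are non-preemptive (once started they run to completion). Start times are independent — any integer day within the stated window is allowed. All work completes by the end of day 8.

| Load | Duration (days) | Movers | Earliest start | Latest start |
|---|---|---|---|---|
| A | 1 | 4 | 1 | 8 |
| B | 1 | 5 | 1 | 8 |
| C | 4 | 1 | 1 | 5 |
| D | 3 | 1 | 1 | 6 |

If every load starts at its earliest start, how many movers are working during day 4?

1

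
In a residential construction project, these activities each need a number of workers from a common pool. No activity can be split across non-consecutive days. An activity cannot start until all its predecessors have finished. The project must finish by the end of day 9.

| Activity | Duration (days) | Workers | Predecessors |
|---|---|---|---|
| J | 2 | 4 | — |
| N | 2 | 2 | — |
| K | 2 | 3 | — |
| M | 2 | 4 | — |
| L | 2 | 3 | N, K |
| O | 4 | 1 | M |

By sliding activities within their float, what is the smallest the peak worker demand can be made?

5

Early-start (J@1, N@1, K@1, M@1, L@3, O@3) gives peak 13: d1:13  d2:13  d3:4  d4:4  d5:1  d6:1  d7:0  d8:0  d9:0.
Shift J→5, M→3, L→7, O→5.
Schedule J@5, N@1, K@1, M@3, L@7, O@5: d1:5  d2:5  d3:4  d4:4  d5:5  d6:5  d7:4  d8:4  d9:0 — peak 5.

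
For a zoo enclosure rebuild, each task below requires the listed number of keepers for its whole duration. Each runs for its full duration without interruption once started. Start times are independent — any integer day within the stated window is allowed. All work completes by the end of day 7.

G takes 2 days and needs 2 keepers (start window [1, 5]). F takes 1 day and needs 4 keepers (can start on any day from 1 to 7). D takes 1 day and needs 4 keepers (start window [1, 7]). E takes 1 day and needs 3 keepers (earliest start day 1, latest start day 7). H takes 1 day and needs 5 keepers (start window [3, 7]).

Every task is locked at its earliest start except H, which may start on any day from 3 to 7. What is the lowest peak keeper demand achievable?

H@3: d1:13  d2:2  d3:5  d4:0  d5:0  d6:0  d7:0 → peak 13
H@4: d1:13  d2:2  d3:0  d4:5  d5:0  d6:0  d7:0 → peak 13
H@5: d1:13  d2:2  d3:0  d4:0  d5:5  d6:0  d7:0 → peak 13
H@6: d1:13  d2:2  d3:0  d4:0  d5:0  d6:5  d7:0 → peak 13
H@7: d1:13  d2:2  d3:0  d4:0  d5:0  d6:0  d7:5 → peak 13
Best is H@3, peak 13.

13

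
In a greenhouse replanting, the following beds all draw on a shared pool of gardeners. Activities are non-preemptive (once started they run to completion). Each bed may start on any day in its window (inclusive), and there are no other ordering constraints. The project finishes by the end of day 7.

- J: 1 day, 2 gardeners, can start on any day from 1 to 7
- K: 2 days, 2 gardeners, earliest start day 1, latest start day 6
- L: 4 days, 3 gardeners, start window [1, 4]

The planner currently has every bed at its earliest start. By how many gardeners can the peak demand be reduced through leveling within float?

Early-start peak: d1:7  d2:5  d3:3  d4:3  d5:0  d6:0  d7:0 ⇒ 7.
Leveled (J@1, K@2, L@4): d1:2  d2:2  d3:2  d4:3  d5:3  d6:3  d7:3 ⇒ 3.
Reduction 7 − 3 = 4.

4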